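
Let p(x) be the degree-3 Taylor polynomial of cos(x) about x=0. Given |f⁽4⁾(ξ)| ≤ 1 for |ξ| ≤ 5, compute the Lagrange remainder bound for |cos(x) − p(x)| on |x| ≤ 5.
625/24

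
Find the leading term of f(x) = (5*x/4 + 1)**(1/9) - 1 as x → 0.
5*x/36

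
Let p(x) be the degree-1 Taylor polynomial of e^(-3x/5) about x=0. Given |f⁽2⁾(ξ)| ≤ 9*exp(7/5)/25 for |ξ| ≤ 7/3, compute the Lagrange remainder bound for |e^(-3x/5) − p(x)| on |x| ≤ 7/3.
49*exp(7/5)/50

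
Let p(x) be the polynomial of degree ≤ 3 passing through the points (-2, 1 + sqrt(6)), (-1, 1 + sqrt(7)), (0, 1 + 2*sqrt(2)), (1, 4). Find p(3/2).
-35*sqrt(2)/8 - 5*sqrt(6)/16 + 21*sqrt(7)/16 + 121/16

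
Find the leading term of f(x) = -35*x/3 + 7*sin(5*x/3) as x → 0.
-875*x**3/162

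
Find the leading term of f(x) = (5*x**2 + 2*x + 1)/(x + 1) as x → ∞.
5*x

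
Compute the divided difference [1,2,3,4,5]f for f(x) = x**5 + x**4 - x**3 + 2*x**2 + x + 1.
16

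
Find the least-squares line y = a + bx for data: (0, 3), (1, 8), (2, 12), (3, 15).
a = 7/2, b = 4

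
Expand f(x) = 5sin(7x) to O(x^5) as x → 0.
35*x - 1715*x**3/6 + O(x**5)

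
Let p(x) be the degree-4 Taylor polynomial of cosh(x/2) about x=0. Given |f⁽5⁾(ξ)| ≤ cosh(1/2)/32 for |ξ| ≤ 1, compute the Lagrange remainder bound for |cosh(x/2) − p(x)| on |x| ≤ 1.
cosh(1/2)/3840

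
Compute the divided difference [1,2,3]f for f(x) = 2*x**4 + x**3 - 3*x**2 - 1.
53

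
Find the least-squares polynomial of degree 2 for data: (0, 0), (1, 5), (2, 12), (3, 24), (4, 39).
6/35 + (179/70)x + (25/14)x²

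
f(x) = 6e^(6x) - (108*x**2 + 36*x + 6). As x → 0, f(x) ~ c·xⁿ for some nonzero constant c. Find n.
3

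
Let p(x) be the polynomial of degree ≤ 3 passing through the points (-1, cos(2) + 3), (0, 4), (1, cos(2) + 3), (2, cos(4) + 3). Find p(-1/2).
cos(4)/16 + 63/16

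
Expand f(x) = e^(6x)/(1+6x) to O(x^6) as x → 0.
1 + 18*x**2 - 72*x**3 + 486*x**4 - 14256*x**5/5 + O(x**6)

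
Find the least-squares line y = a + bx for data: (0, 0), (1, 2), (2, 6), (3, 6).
a = 1/5, b = 11/5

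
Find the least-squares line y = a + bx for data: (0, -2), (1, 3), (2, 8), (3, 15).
a = -12/5, b = 28/5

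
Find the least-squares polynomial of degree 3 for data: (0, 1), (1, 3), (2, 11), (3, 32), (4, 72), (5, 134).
143/126 + (-29/108)x + (211/252)x² + (49/54)x³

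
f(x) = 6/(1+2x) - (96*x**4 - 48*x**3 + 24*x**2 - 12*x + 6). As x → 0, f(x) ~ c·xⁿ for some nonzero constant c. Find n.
5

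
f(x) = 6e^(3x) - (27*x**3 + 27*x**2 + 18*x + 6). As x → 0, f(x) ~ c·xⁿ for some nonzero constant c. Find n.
4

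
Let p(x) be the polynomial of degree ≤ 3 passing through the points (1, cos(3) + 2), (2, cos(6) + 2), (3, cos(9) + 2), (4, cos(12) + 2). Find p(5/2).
9*cos(9)/16 - cos(12)/16 - cos(3)/16 + 9*cos(6)/16 + 2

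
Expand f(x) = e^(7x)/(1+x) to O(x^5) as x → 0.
1 + 6*x + 37*x**2/2 + 116*x**3/3 + 491*x**4/8 + O(x**5)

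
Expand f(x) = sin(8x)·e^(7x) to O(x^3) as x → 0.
8*x + 56*x**2 + O(x**3)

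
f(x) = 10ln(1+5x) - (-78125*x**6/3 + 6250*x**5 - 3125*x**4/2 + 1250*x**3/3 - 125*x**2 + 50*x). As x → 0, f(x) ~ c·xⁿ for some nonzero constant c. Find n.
7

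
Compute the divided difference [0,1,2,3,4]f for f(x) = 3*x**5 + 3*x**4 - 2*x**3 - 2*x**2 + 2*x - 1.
33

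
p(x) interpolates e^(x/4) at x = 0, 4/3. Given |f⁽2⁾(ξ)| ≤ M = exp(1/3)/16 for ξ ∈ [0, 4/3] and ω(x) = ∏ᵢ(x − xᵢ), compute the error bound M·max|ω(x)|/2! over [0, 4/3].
exp(1/3)/72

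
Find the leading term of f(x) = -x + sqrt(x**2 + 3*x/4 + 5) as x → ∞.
3/8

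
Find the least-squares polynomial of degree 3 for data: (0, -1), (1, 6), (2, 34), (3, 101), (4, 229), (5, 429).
-17/21 + (82/63)x + (25/12)x² + (107/36)x³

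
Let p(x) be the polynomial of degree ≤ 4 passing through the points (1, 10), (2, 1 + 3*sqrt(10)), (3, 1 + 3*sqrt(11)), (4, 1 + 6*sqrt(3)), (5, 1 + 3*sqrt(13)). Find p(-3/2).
-6435*sqrt(10)/32 - 4095*sqrt(3)/16 + 3465*sqrt(13)/128 + 27155/128 + 15015*sqrt(11)/64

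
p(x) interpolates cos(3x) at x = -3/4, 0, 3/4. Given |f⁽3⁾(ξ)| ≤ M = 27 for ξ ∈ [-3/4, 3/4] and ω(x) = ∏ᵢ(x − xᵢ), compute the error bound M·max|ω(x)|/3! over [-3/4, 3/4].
27*sqrt(3)/64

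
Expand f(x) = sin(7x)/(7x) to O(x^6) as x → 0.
1 - 49*x**2/6 + 2401*x**4/120 + O(x**6)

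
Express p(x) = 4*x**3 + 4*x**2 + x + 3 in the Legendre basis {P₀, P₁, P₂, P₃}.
(13/3)P₀ + (17/5)P₁ + (8/3)P₂ + (8/5)P₃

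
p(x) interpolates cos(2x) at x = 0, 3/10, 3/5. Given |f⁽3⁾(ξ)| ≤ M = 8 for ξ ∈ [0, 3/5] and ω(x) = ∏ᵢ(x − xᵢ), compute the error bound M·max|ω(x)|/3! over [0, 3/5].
sqrt(3)/125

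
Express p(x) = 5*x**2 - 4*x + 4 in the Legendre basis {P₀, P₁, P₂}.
(17/3)P₀ + (-4)P₁ + (10/3)P₂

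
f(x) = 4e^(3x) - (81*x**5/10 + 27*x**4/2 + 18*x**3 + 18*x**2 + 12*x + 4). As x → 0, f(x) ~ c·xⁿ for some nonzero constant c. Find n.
6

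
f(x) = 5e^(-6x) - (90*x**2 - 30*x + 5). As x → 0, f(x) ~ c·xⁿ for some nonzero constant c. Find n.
3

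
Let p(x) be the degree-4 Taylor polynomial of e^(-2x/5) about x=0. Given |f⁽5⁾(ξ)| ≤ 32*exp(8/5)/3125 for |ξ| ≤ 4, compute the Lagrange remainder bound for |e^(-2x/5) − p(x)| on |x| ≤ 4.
4096*exp(8/5)/46875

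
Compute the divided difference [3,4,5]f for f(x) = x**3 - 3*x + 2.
12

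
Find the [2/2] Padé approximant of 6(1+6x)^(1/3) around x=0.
(56*x**2 + 42*x + 6)/(10*x**2/3 + 5*x + 1)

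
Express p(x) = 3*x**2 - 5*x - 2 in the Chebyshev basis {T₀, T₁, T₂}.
(-1/2)T₀ + (-5)T₁ + (3/2)T₂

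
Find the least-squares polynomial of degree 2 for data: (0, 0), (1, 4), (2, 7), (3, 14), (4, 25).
4/7 + (6/7)x + (9/7)x²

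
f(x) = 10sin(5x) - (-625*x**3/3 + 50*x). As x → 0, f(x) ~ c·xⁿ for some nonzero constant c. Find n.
5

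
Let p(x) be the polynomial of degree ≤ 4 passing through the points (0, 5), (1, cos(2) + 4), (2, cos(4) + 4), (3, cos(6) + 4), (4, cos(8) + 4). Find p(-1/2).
189*cos(4)/64 - 45*cos(6)/32 + 35*cos(8)/128 - 105*cos(2)/32 + 827/128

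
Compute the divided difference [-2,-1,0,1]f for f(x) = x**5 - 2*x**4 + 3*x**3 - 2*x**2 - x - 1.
12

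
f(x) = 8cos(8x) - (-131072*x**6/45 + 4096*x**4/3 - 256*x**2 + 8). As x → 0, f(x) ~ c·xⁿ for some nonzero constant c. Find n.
8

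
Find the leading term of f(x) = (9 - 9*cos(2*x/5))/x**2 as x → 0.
18/25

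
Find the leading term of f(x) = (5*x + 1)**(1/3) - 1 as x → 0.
5*x/3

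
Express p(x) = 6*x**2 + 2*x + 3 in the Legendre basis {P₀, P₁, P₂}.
(5)P₀ + (2)P₁ + (4)P₂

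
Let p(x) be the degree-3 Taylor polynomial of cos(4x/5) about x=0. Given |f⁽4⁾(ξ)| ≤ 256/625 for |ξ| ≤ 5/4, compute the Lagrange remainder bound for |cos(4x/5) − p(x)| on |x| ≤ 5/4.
1/24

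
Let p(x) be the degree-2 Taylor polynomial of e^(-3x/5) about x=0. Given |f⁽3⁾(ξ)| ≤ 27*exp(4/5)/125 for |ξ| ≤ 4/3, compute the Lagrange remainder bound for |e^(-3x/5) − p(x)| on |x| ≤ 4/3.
32*exp(4/5)/375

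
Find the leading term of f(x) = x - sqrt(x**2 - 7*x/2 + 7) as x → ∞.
7/4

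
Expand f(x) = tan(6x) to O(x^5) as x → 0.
6*x + 72*x**3 + O(x**5)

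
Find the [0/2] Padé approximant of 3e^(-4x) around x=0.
3/(8*x**2 + 4*x + 1)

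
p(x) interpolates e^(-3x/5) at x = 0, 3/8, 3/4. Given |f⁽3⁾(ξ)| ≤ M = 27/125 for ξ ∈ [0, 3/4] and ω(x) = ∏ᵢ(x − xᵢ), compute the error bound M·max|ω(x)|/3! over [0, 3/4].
27*sqrt(3)/64000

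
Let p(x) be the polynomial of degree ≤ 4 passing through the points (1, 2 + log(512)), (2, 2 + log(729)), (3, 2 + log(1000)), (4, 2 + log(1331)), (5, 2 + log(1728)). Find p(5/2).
2 + log(450*11**(17/32)*2**(115/128)*3**(113/128)*5**(7/64)/11)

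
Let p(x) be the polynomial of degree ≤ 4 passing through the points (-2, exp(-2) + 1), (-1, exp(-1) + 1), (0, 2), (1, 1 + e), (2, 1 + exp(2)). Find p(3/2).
(-5 + 28*e + (58 + 35*exp(2) + 140*e)*exp(2))*exp(-2)/128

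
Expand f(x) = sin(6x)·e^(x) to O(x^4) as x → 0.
6*x + 6*x**2 - 33*x**3 + O(x**4)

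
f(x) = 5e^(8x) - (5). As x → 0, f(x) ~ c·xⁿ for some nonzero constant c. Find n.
1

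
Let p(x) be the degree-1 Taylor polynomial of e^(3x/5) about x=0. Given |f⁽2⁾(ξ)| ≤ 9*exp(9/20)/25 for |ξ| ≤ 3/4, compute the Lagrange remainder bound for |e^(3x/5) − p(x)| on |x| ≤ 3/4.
81*exp(9/20)/800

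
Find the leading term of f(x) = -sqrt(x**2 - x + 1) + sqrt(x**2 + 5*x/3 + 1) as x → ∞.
4/3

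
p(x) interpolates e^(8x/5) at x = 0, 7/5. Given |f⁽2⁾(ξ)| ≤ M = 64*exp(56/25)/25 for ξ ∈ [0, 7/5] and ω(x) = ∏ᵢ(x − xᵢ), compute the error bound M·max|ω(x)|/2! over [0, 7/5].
392*exp(56/25)/625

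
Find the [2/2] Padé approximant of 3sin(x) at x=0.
3*x/(x**2/6 + 1)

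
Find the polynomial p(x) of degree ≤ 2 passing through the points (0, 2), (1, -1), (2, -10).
2 - 3*x**2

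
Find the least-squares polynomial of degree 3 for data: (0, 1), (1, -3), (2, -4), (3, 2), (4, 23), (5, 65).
19/21 + (-43/18)x + (-47/21)x² + (19/18)x³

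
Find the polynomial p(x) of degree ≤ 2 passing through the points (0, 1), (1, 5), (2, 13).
2*x**2 + 2*x + 1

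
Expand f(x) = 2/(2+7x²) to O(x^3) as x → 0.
1 - 7*x**2/2 + O(x**3)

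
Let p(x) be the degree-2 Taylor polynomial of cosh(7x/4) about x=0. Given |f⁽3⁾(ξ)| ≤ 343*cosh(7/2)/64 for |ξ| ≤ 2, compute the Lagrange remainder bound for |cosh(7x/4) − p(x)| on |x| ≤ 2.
343*cosh(7/2)/48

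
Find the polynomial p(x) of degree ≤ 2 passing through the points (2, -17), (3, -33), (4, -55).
-3*x**2 - x - 3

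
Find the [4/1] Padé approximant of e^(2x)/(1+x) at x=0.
(2*x**4/5 + 8*x**3/15 + 6*x**2/5 + 6*x/5 + 1)/(x/5 + 1)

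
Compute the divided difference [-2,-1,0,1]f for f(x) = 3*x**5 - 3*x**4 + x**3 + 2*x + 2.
22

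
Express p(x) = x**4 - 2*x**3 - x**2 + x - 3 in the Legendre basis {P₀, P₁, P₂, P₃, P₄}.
(-47/15)P₀ + (-1/5)P₁ + (-2/21)P₂ + (-4/5)P₃ + (8/35)P₄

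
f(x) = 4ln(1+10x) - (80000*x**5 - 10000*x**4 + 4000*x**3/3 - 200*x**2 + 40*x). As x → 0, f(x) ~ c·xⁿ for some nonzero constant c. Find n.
6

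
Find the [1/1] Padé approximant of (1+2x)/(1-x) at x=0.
(2*x + 1)/(1 - x)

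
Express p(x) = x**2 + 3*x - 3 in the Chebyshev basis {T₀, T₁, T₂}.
(-5/2)T₀ + (3)T₁ + (1/2)T₂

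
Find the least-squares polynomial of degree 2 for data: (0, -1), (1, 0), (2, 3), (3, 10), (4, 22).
-24/35 + (-64/35)x + (13/7)x²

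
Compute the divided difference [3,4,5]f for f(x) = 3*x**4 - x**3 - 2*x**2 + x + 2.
277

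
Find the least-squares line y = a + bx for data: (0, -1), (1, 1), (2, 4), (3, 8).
a = -3/2, b = 3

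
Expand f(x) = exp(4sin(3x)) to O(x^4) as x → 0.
1 + 12*x + 72*x**2 + 270*x**3 + O(x**4)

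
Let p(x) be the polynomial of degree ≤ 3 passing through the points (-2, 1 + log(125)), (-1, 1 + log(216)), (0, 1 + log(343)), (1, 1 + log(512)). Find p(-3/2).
1 + log(72*2**(3/8)*3**(13/16)*5**(15/16)*7**(1/16)/7)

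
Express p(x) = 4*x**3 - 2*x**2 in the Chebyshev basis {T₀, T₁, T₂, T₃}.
-T₀ + (3)T₁ - T₂ + T₃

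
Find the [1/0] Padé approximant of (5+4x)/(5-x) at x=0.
x + 1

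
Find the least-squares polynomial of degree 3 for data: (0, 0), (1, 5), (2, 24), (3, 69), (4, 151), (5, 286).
-5/42 + (767/252)x + (23/84)x² + (19/9)x³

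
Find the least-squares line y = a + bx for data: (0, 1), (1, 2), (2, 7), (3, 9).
a = 2/5, b = 29/10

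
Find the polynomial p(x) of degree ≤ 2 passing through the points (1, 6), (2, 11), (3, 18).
x**2 + 2*x + 3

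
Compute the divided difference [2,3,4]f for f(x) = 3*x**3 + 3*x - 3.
27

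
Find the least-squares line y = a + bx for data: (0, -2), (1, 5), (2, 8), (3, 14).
a = -7/5, b = 51/10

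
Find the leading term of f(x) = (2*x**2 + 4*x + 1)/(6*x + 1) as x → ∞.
x/3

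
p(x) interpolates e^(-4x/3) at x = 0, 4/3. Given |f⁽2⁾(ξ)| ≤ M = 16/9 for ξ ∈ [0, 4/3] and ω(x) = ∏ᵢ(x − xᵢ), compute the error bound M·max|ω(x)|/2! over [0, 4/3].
32/81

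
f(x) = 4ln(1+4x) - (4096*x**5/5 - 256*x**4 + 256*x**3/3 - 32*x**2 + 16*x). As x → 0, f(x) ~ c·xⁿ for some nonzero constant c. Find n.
6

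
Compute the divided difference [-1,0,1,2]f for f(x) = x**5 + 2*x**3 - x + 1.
7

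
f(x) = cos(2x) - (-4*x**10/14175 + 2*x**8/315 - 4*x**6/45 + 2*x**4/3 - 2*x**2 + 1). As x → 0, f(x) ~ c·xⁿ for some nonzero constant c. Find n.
12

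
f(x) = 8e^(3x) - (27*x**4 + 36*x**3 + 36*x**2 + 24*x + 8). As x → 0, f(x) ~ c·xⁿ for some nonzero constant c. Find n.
5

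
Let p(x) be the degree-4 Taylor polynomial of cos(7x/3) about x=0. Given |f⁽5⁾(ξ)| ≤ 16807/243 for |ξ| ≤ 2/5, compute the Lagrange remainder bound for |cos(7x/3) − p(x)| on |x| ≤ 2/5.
67228/11390625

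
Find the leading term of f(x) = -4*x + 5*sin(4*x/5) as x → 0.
-32*x**3/75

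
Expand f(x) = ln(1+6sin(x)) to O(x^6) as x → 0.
6*x - 18*x**2 + 71*x**3 - 318*x**4 + 6077*x**5/4 + O(x**6)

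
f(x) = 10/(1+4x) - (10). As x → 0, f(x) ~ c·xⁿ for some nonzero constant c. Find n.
1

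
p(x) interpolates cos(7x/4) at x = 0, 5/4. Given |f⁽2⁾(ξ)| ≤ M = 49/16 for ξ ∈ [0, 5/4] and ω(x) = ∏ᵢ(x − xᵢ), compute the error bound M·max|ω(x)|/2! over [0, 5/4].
1225/2048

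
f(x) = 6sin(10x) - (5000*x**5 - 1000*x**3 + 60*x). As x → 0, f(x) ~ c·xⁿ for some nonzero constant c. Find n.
7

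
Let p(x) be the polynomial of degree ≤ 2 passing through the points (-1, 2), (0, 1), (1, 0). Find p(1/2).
1/2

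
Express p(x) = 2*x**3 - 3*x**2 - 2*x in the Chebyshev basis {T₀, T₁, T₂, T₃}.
(-3/2)T₀ + (-1/2)T₁ + (-3/2)T₂ + (1/2)T₃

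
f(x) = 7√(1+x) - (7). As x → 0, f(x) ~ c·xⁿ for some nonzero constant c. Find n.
1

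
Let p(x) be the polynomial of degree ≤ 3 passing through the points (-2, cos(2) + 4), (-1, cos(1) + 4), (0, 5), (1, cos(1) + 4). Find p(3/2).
-5*cos(2)/16 + 29/16 + 7*cos(1)/2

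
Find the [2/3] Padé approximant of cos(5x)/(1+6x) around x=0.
(1 - 125*x**2/12)/(25*x**3/2 + 25*x**2/12 + 6*x + 1)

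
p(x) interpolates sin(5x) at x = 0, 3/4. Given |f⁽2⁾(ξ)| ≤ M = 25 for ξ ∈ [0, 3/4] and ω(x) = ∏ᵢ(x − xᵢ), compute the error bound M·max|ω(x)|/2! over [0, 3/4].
225/128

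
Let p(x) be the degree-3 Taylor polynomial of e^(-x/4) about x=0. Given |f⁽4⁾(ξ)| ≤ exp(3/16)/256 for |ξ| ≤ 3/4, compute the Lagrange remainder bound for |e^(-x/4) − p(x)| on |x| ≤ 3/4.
27*exp(3/16)/524288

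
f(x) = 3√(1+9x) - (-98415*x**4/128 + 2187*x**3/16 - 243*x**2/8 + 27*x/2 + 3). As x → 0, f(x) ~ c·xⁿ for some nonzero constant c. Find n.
5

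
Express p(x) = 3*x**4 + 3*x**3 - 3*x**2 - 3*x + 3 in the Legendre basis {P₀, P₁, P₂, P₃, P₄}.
(13/5)P₀ + (-6/5)P₁ + (-2/7)P₂ + (6/5)P₃ + (24/35)P₄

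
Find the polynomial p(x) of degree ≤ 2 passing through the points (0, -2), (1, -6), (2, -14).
-2*x**2 - 2*x - 2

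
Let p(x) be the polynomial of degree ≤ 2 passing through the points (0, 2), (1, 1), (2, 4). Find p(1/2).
1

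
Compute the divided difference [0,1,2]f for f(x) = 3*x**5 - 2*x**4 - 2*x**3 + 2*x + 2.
25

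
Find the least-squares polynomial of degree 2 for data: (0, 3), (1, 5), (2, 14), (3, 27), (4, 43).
18/7 + (37/35)x + (16/7)x²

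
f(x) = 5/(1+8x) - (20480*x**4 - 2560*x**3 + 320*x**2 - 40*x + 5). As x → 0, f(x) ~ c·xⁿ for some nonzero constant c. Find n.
5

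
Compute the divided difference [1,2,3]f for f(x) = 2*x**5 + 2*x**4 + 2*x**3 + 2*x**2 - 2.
244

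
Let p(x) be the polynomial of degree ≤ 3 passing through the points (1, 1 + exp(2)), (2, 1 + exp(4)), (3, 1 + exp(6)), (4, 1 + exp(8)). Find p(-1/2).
-35*exp(8)/16 - 189*exp(4)/16 + 1 + 105*exp(2)/16 + 135*exp(6)/16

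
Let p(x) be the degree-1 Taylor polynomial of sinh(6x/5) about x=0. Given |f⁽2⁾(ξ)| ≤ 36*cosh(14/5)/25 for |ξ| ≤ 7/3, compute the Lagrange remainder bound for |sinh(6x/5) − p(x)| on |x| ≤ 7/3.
98*cosh(14/5)/25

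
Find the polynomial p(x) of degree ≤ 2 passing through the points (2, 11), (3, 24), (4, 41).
2*x**2 + 3*x - 3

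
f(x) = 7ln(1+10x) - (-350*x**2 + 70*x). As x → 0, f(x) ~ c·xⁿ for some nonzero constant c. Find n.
3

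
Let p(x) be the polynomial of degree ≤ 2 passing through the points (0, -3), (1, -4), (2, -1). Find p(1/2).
-4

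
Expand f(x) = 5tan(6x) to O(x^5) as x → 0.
30*x + 360*x**3 + O(x**5)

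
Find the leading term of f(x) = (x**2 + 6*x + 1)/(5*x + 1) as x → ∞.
x/5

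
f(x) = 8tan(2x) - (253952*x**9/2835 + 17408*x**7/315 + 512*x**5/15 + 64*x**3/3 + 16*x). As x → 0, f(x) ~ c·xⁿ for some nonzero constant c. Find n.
11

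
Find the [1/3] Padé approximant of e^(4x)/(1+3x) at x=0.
(8*x/5 + 1)/(104*x**3/15 - 28*x**2/5 + 3*x/5 + 1)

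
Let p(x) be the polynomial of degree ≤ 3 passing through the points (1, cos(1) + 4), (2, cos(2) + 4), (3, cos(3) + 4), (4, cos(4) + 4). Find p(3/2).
15*cos(2)/16 + cos(4)/16 + 5*cos(1)/16 - 5*cos(3)/16 + 4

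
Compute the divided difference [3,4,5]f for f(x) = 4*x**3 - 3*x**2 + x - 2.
45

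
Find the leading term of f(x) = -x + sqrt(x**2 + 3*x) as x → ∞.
3/2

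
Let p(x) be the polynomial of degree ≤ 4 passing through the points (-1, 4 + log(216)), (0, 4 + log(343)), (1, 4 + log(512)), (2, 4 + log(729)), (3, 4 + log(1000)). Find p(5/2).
4 + log(729*2**(25/32)*3**(57/128)*5**(105/128)*7**(21/32)/32)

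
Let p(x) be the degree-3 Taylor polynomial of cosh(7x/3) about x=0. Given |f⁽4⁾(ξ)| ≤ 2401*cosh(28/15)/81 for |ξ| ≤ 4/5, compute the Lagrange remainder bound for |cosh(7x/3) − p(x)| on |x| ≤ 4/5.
76832*cosh(28/15)/151875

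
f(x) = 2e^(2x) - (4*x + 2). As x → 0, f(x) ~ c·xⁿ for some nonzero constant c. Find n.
2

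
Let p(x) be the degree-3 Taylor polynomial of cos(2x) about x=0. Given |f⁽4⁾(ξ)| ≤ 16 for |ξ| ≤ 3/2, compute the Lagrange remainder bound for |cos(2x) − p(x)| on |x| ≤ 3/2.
27/8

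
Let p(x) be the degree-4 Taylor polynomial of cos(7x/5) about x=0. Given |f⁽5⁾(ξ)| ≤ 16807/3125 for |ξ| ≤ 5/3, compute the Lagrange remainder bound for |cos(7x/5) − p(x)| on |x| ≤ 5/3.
16807/29160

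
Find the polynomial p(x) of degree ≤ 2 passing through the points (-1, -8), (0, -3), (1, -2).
-2*x**2 + 3*x - 3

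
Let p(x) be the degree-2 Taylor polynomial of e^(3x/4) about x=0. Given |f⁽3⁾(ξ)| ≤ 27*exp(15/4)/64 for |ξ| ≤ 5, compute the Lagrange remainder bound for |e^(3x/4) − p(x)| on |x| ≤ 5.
1125*exp(15/4)/128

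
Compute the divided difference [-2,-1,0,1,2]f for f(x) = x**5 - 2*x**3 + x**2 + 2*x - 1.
0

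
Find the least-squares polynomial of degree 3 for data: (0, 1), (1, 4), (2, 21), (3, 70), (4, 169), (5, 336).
1 + (2)x + (-2)x² + (3)x³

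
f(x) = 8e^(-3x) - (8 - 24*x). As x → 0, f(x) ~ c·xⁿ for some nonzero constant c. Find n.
2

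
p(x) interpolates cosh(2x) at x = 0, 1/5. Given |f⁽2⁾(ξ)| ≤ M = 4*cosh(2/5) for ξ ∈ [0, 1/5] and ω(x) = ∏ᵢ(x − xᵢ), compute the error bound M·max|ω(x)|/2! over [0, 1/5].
cosh(2/5)/50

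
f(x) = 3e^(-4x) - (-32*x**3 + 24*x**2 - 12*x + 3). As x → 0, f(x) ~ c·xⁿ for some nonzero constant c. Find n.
4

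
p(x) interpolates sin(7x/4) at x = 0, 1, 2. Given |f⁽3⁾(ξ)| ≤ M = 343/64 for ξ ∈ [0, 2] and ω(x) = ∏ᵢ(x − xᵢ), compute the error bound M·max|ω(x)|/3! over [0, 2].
343*sqrt(3)/1728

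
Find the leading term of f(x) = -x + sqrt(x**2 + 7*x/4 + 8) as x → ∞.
7/8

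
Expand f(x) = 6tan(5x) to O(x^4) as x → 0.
30*x + 250*x**3 + O(x**4)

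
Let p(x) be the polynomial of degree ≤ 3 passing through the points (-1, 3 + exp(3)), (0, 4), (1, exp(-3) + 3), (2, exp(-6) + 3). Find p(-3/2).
(-5 + 21*exp(3) + (13 + 35*exp(3))*exp(6))*exp(-6)/16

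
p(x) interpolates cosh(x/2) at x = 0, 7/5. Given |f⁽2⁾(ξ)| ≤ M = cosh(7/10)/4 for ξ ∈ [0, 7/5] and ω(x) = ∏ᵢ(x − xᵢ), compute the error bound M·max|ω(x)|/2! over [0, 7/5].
49*cosh(7/10)/800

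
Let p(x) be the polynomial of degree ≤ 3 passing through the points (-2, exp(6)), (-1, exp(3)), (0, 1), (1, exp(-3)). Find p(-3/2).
(1 + 5*(-1 + 3*exp(3) + exp(6))*exp(3))*exp(-3)/16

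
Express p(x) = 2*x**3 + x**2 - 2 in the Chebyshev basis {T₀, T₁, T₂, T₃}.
(-3/2)T₀ + (3/2)T₁ + (1/2)T₂ + (1/2)T₃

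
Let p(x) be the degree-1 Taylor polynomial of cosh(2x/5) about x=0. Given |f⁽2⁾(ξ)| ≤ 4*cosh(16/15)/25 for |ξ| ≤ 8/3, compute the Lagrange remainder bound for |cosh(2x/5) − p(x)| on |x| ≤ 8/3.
128*cosh(16/15)/225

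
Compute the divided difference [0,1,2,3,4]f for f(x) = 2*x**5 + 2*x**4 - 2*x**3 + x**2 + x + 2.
22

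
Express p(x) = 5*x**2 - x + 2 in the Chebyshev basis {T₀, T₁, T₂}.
(9/2)T₀ - T₁ + (5/2)T₂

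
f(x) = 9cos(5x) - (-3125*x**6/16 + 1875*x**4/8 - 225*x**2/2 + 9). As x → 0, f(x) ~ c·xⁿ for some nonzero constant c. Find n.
8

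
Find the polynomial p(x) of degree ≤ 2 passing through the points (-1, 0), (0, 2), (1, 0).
2 - 2*x**2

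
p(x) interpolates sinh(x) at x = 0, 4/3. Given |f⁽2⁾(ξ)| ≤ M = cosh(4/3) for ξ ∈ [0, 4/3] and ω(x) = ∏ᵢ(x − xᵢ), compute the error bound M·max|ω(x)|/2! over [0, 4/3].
2*cosh(4/3)/9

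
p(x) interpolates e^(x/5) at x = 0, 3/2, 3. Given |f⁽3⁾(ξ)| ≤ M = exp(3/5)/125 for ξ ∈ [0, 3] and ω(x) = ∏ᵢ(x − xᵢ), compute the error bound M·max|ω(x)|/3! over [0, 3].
sqrt(3)*exp(3/5)/1000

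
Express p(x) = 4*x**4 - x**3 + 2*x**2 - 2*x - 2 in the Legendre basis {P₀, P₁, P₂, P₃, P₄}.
(-8/15)P₀ + (-13/5)P₁ + (76/21)P₂ + (-2/5)P₃ + (32/35)P₄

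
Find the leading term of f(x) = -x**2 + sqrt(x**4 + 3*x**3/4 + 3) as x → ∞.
3*x/8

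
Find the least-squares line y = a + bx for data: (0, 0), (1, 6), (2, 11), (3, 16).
a = 3/10, b = 53/10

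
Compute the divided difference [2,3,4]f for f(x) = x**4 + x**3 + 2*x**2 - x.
66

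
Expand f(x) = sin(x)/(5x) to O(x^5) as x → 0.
1/5 - x**2/30 + x**4/600 + O(x**5)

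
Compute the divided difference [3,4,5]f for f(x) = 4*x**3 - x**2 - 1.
47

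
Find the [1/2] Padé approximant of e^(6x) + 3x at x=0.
(7*x + 1)/(1 - 2*x)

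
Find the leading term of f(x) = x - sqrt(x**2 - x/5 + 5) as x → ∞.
1/10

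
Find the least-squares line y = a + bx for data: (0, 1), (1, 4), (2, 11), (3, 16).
a = 1/5, b = 26/5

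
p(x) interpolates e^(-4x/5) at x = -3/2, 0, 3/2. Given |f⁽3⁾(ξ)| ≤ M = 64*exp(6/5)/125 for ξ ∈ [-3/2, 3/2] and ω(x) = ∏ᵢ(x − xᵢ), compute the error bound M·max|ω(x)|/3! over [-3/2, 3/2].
8*sqrt(3)*exp(6/5)/125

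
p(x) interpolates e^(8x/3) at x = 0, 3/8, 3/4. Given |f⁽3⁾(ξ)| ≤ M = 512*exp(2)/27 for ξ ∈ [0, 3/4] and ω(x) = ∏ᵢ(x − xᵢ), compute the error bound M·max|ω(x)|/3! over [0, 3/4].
sqrt(3)*exp(2)/27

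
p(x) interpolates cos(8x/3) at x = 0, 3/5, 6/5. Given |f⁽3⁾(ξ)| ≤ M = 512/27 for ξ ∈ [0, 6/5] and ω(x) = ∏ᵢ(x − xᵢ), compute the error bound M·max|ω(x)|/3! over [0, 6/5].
512*sqrt(3)/3375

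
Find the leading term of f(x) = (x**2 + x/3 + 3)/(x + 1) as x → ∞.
x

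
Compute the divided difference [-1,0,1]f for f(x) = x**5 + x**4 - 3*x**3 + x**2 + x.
2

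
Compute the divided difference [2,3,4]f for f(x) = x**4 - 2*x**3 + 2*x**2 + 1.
39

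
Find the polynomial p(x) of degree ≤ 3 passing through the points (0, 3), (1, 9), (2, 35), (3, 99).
3*x**3 + x**2 + 2*x + 3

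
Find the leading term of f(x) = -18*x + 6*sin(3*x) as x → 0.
-27*x**3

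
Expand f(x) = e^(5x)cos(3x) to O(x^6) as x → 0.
1 + 5*x + 8*x**2 - 5*x**3/3 - 161*x**4/6 - 305*x**5/6 + O(x**6)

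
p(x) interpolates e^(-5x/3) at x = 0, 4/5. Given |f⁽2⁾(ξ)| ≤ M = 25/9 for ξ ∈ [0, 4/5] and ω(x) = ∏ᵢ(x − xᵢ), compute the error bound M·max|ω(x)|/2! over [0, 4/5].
2/9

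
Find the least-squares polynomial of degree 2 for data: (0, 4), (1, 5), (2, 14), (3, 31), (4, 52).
128/35 + (-53/35)x + (24/7)x²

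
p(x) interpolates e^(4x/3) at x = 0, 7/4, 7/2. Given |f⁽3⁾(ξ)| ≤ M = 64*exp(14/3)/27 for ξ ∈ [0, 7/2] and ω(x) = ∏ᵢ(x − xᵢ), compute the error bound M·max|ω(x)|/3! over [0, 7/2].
343*sqrt(3)*exp(14/3)/729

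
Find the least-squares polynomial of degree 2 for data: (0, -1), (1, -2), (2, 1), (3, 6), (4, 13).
-43/35 + (-54/35)x + (9/7)x²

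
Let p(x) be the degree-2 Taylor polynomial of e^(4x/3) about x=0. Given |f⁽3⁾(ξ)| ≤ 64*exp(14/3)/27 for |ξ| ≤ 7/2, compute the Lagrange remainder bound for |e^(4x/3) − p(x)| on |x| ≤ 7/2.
1372*exp(14/3)/81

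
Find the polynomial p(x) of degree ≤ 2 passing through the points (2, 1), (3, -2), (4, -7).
-x**2 + 2*x + 1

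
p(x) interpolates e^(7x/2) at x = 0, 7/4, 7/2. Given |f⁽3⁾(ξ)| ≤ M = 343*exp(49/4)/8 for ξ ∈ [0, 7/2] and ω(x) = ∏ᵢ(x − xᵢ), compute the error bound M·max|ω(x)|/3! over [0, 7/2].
117649*sqrt(3)*exp(49/4)/13824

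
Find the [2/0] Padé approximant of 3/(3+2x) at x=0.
4*x**2/9 - 2*x/3 + 1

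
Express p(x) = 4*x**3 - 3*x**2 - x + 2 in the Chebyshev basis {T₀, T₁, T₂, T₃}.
(1/2)T₀ + (2)T₁ + (-3/2)T₂ + T₃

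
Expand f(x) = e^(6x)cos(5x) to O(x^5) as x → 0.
1 + 6*x + 11*x**2/2 - 39*x**3 - 3479*x**4/24 + O(x**5)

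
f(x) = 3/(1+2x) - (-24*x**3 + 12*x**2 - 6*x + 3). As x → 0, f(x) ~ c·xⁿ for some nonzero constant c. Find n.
4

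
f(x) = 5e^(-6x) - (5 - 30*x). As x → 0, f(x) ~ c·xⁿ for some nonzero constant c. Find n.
2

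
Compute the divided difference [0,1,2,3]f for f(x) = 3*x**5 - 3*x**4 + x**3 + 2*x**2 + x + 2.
58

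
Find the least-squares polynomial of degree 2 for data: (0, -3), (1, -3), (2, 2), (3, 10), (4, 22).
-22/7 + (-99/70)x + (27/14)x²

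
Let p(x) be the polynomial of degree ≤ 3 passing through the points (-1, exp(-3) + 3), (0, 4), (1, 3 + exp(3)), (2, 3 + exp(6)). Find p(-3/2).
((-5*exp(6) + 13 + 21*exp(3))*exp(3) + 35)*exp(-3)/16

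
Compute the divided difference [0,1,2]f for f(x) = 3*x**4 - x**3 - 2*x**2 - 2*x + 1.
16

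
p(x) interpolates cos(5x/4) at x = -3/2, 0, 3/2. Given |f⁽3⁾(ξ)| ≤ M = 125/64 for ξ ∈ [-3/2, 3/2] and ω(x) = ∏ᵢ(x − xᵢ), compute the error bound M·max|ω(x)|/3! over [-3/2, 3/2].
125*sqrt(3)/512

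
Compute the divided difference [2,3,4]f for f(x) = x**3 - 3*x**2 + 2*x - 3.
6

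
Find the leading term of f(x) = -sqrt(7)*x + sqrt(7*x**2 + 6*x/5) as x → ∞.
3*sqrt(7)/35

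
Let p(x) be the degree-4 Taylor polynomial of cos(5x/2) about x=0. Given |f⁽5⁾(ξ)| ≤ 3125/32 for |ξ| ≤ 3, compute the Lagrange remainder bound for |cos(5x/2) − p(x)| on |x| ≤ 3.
50625/256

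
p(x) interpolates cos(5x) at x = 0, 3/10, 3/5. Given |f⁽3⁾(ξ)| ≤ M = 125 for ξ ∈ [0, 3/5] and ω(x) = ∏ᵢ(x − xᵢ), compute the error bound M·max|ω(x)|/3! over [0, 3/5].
sqrt(3)/8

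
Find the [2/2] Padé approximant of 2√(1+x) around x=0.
(5*x**2/8 + 5*x/2 + 2)/(x**2/16 + 3*x/4 + 1)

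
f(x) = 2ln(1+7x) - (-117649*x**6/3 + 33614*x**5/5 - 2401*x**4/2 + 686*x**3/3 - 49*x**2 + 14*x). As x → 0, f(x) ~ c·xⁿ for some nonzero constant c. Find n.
7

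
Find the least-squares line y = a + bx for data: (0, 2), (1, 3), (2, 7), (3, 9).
a = 3/2, b = 5/2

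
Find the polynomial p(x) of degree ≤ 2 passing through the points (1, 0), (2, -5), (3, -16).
-3*x**2 + 4*x - 1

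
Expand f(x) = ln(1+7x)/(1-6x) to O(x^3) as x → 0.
7*x + 35*x**2/2 + O(x**3)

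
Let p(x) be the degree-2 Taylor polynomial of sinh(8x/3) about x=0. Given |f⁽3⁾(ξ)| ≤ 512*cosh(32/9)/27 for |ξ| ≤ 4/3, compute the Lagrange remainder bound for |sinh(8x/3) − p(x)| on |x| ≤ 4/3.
16384*cosh(32/9)/2187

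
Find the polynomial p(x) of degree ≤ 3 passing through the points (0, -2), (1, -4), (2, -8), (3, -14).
-x**2 - x - 2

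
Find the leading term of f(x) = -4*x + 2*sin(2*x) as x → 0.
-8*x**3/3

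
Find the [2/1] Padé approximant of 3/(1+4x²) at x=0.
3 - 12*x**2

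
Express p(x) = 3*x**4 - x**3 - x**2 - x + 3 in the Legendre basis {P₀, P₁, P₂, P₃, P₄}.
(49/15)P₀ + (-8/5)P₁ + (22/21)P₂ + (-2/5)P₃ + (24/35)P₄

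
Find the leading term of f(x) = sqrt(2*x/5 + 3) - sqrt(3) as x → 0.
sqrt(3)*x/15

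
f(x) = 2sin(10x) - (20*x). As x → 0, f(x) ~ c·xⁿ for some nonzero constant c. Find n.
3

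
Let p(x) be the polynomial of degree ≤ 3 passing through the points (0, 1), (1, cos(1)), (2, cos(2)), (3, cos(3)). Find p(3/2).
9*cos(2)/16 - 1/16 - cos(3)/16 + 9*cos(1)/16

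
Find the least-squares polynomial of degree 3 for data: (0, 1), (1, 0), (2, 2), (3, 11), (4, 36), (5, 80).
125/126 + (-11/108)x + (-223/126)x² + (107/108)x³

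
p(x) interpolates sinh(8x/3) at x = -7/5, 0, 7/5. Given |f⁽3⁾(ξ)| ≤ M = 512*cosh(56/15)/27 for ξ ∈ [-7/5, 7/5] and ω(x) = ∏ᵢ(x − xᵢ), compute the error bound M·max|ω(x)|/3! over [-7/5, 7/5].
175616*sqrt(3)*cosh(56/15)/91125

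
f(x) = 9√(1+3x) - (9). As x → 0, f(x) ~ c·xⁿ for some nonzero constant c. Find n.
1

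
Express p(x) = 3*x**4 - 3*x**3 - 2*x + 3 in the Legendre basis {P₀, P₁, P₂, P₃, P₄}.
(18/5)P₀ + (-19/5)P₁ + (12/7)P₂ + (-6/5)P₃ + (24/35)P₄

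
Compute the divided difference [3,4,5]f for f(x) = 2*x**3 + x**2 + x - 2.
25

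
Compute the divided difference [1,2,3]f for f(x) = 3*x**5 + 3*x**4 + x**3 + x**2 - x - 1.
352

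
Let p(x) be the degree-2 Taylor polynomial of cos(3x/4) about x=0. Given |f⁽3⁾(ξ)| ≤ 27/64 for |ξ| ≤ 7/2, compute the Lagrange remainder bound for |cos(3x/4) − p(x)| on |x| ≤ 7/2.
3087/1024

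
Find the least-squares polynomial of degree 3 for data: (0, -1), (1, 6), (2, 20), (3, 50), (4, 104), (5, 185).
-101/126 + (3203/756)x + (215/252)x² + (31/27)x³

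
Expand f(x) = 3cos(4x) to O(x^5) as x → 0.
3 - 24*x**2 + 32*x**4 + O(x**5)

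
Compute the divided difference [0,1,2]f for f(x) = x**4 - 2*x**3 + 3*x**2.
4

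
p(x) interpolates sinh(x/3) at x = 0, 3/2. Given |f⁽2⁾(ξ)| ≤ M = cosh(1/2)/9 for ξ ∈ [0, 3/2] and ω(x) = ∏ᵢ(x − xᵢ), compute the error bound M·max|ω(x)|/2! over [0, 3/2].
cosh(1/2)/32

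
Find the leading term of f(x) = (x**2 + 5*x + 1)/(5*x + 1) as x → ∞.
x/5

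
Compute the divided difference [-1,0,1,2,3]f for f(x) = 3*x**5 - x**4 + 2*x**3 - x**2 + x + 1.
14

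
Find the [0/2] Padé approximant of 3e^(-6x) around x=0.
3/(18*x**2 + 6*x + 1)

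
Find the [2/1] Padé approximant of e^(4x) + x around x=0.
(4*x**2/3 + 11*x/3 + 1)/(1 - 4*x/3)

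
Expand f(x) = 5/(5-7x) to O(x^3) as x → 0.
1 + 7*x/5 + 49*x**2/25 + O(x**3)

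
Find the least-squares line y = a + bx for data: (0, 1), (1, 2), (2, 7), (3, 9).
a = 2/5, b = 29/10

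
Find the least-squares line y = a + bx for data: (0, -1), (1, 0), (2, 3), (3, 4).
a = -6/5, b = 9/5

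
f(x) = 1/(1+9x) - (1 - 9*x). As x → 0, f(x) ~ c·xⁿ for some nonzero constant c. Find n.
2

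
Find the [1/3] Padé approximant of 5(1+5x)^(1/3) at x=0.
(125*x/6 + 5)/(125*x**3/81 - 25*x**2/18 + 5*x/2 + 1)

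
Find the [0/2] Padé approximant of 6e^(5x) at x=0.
6/(25*x**2/2 - 5*x + 1)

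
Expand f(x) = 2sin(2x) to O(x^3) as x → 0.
4*x + O(x**3)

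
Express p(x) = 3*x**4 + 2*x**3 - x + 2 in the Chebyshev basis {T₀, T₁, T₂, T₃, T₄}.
(25/8)T₀ + (1/2)T₁ + (3/2)T₂ + (1/2)T₃ + (3/8)T₄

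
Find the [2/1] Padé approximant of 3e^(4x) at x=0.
(8*x**2 + 8*x + 3)/(1 - 4*x/3)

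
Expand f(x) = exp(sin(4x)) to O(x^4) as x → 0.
1 + 4*x + 8*x**2 + O(x**4)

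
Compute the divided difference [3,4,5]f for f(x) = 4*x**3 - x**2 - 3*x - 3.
47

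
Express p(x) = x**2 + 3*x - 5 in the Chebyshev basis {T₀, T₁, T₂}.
(-9/2)T₀ + (3)T₁ + (1/2)T₂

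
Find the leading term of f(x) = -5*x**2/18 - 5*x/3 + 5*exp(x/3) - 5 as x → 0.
5*x**3/162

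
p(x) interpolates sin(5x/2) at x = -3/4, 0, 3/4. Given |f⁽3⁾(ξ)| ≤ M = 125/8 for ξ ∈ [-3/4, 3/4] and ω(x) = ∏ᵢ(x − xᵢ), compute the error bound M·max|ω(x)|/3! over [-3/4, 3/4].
125*sqrt(3)/512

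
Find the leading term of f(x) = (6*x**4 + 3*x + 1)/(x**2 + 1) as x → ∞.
6*x**2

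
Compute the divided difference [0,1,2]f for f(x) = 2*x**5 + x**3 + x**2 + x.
34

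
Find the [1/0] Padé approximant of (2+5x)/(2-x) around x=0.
3*x + 1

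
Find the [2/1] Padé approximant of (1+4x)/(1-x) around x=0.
(4*x + 1)/(1 - x)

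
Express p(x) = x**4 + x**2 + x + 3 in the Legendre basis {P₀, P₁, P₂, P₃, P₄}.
(53/15)P₀ + P₁ + (26/21)P₂ + (8/35)P₄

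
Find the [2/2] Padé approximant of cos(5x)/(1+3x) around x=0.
(-425*x**2/84 - 25*x/14 + 1)/(25*x**2/12 + 17*x/14 + 1)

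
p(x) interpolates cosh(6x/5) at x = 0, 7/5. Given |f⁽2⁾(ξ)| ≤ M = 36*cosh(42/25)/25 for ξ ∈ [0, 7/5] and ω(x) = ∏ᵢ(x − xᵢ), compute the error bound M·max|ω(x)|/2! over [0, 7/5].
441*cosh(42/25)/1250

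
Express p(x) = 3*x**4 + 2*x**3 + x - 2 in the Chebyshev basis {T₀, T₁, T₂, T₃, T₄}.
(-7/8)T₀ + (5/2)T₁ + (3/2)T₂ + (1/2)T₃ + (3/8)T₄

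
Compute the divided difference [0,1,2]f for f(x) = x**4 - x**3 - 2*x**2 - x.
2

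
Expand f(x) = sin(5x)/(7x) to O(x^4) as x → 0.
5/7 - 125*x**2/42 + O(x**4)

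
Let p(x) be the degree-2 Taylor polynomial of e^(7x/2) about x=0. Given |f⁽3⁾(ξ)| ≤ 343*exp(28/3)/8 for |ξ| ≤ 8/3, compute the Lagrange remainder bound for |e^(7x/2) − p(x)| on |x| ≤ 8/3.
10976*exp(28/3)/81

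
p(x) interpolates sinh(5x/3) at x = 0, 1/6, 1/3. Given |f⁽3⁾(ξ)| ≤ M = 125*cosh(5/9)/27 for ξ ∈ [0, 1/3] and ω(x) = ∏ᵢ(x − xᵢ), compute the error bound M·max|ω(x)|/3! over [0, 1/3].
125*sqrt(3)*cosh(5/9)/157464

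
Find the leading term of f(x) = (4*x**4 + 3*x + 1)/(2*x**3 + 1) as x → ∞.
2*x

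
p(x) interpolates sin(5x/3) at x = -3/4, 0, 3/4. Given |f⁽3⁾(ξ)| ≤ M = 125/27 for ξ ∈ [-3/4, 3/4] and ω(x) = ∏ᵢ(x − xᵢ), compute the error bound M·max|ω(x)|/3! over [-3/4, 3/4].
125*sqrt(3)/1728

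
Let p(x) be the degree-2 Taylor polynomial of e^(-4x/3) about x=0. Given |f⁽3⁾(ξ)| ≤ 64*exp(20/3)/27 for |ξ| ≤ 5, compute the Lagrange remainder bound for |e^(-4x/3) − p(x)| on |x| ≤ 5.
4000*exp(20/3)/81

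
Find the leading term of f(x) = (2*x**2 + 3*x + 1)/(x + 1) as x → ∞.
2*x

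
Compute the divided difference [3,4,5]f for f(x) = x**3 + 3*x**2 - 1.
15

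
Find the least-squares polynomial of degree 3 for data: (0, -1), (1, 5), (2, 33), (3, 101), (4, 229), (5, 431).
-8/9 + (89/378)x + (305/126)x² + (80/27)x³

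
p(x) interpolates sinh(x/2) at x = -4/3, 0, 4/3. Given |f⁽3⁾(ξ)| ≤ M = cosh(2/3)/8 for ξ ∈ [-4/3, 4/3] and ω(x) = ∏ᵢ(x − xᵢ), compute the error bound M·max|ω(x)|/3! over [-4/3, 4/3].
8*sqrt(3)*cosh(2/3)/729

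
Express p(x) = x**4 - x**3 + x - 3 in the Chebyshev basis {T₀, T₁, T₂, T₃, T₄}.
(-21/8)T₀ + (1/4)T₁ + (1/2)T₂ + (-1/4)T₃ + (1/8)T₄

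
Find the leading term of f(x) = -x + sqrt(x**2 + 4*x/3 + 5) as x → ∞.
2/3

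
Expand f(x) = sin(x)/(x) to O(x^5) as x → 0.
1 - x**2/6 + x**4/120 + O(x**5)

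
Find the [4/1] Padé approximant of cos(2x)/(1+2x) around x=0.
(2*x**4/3 - 2*x**2 + 1)/(2*x + 1)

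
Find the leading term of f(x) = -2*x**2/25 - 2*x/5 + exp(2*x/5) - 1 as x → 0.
4*x**3/375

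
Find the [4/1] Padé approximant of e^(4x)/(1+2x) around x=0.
(32*x**4/5 + 64*x**3/15 + 24*x**2/5 + 12*x/5 + 1)/(2*x/5 + 1)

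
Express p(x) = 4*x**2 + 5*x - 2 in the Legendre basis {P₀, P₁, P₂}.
(-2/3)P₀ + (5)P₁ + (8/3)P₂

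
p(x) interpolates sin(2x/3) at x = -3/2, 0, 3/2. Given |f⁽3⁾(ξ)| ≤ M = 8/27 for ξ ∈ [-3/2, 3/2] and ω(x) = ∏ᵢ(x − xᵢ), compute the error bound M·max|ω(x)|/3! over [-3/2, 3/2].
sqrt(3)/27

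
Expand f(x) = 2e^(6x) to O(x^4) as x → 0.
2 + 12*x + 36*x**2 + 72*x**3 + O(x**4)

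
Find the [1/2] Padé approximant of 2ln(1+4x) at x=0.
8*x/(-4*x**2/3 + 2*x + 1)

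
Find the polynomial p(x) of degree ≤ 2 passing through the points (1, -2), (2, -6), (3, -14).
-2*x**2 + 2*x - 2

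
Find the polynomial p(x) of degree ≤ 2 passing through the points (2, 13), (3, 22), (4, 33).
x**2 + 4*x + 1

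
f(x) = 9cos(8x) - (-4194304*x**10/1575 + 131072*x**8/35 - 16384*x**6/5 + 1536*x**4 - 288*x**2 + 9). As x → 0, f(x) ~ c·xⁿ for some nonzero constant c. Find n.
12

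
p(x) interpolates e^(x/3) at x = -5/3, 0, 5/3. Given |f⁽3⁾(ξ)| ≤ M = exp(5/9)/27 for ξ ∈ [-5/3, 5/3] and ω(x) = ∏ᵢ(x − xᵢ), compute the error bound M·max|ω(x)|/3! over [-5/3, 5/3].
125*sqrt(3)*exp(5/9)/19683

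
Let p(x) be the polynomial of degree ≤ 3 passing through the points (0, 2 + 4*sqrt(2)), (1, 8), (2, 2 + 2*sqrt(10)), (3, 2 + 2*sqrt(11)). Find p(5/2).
1/8 + sqrt(2)/4 + 5*sqrt(11)/8 + 15*sqrt(10)/8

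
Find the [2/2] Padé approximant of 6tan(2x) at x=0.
12*x/(1 - 4*x**2/3)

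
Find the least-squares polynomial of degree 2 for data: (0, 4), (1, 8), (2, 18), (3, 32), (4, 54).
144/35 + (34/35)x + (20/7)x²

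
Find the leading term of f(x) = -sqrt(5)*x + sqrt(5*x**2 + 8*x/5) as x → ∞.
4*sqrt(5)/25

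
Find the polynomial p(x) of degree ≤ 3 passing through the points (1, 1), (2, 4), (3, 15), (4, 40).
x**3 - 2*x**2 + 2*x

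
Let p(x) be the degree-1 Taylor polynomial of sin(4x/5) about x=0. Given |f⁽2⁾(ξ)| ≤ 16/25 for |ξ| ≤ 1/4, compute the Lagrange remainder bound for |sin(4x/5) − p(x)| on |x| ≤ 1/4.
1/50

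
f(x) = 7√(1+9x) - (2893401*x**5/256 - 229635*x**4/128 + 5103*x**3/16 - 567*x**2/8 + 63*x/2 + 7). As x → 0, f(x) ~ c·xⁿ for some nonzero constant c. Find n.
6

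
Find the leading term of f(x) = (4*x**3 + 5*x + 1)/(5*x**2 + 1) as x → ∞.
4*x/5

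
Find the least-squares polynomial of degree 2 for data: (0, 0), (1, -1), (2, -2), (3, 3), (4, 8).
6/35 + (-22/7)x + (9/7)x²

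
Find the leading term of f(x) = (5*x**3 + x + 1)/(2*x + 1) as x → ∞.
5*x**2/2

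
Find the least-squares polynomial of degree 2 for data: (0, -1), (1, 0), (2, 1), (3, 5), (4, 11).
-26/35 + (-57/70)x + (13/14)x²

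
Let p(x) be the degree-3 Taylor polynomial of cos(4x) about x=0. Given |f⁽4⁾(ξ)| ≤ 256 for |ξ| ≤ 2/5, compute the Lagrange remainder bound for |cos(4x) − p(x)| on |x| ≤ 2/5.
512/1875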